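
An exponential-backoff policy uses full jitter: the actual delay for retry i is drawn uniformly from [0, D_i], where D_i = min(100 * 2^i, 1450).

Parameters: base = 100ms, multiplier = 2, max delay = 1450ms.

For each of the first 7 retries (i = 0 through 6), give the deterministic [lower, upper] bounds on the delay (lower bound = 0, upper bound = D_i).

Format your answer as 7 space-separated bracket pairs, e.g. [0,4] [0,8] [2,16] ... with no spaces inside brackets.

Computing bounds per retry:
  i=0: D_i=min(100*2^0,1450)=100, bounds=[0,100]
  i=1: D_i=min(100*2^1,1450)=200, bounds=[0,200]
  i=2: D_i=min(100*2^2,1450)=400, bounds=[0,400]
  i=3: D_i=min(100*2^3,1450)=800, bounds=[0,800]
  i=4: D_i=min(100*2^4,1450)=1450, bounds=[0,1450]
  i=5: D_i=min(100*2^5,1450)=1450, bounds=[0,1450]
  i=6: D_i=min(100*2^6,1450)=1450, bounds=[0,1450]

Answer: [0,100] [0,200] [0,400] [0,800] [0,1450] [0,1450] [0,1450]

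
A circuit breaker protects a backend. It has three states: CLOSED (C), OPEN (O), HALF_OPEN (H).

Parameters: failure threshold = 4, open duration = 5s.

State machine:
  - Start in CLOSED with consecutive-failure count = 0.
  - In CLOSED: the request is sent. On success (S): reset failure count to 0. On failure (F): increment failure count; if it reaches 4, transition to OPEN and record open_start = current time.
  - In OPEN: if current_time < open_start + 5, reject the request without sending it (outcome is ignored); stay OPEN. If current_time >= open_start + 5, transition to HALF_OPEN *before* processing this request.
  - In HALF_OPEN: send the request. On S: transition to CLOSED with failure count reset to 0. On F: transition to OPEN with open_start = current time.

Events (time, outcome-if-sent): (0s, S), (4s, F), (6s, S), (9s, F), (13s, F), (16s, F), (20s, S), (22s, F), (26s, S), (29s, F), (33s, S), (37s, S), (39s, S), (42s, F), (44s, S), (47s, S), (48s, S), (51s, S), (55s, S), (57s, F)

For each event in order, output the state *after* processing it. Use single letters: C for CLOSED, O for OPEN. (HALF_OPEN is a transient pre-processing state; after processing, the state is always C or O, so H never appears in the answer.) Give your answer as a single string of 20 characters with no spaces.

Answer: CCCCCCCCCCCCCCCCCCCC

Derivation:
State after each event:
  event#1 t=0s outcome=S: state=CLOSED
  event#2 t=4s outcome=F: state=CLOSED
  event#3 t=6s outcome=S: state=CLOSED
  event#4 t=9s outcome=F: state=CLOSED
  event#5 t=13s outcome=F: state=CLOSED
  event#6 t=16s outcome=F: state=CLOSED
  event#7 t=20s outcome=S: state=CLOSED
  event#8 t=22s outcome=F: state=CLOSED
  event#9 t=26s outcome=S: state=CLOSED
  event#10 t=29s outcome=F: state=CLOSED
  event#11 t=33s outcome=S: state=CLOSED
  event#12 t=37s outcome=S: state=CLOSED
  event#13 t=39s outcome=S: state=CLOSED
  event#14 t=42s outcome=F: state=CLOSED
  event#15 t=44s outcome=S: state=CLOSED
  event#16 t=47s outcome=S: state=CLOSED
  event#17 t=48s outcome=S: state=CLOSED
  event#18 t=51s outcome=S: state=CLOSED
  event#19 t=55s outcome=S: state=CLOSED
  event#20 t=57s outcome=F: state=CLOSED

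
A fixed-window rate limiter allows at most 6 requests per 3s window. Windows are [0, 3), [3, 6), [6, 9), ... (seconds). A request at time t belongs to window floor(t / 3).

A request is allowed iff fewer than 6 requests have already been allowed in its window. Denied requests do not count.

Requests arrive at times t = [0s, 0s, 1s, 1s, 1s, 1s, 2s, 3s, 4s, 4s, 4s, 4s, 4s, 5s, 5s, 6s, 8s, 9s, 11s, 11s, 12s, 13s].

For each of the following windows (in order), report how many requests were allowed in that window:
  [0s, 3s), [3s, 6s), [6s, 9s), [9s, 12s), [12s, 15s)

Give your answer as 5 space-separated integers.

Answer: 6 6 2 3 2

Derivation:
Processing requests:
  req#1 t=0s (window 0): ALLOW
  req#2 t=0s (window 0): ALLOW
  req#3 t=1s (window 0): ALLOW
  req#4 t=1s (window 0): ALLOW
  req#5 t=1s (window 0): ALLOW
  req#6 t=1s (window 0): ALLOW
  req#7 t=2s (window 0): DENY
  req#8 t=3s (window 1): ALLOW
  req#9 t=4s (window 1): ALLOW
  req#10 t=4s (window 1): ALLOW
  req#11 t=4s (window 1): ALLOW
  req#12 t=4s (window 1): ALLOW
  req#13 t=4s (window 1): ALLOW
  req#14 t=5s (window 1): DENY
  req#15 t=5s (window 1): DENY
  req#16 t=6s (window 2): ALLOW
  req#17 t=8s (window 2): ALLOW
  req#18 t=9s (window 3): ALLOW
  req#19 t=11s (window 3): ALLOW
  req#20 t=11s (window 3): ALLOW
  req#21 t=12s (window 4): ALLOW
  req#22 t=13s (window 4): ALLOW

Allowed counts by window: 6 6 2 3 2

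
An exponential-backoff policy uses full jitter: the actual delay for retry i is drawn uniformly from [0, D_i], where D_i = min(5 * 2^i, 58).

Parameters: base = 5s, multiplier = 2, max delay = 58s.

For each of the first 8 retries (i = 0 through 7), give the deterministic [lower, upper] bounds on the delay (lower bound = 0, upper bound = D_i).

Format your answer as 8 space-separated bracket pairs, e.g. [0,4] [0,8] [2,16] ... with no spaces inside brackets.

Computing bounds per retry:
  i=0: D_i=min(5*2^0,58)=5, bounds=[0,5]
  i=1: D_i=min(5*2^1,58)=10, bounds=[0,10]
  i=2: D_i=min(5*2^2,58)=20, bounds=[0,20]
  i=3: D_i=min(5*2^3,58)=40, bounds=[0,40]
  i=4: D_i=min(5*2^4,58)=58, bounds=[0,58]
  i=5: D_i=min(5*2^5,58)=58, bounds=[0,58]
  i=6: D_i=min(5*2^6,58)=58, bounds=[0,58]
  i=7: D_i=min(5*2^7,58)=58, bounds=[0,58]

Answer: [0,5] [0,10] [0,20] [0,40] [0,58] [0,58] [0,58] [0,58]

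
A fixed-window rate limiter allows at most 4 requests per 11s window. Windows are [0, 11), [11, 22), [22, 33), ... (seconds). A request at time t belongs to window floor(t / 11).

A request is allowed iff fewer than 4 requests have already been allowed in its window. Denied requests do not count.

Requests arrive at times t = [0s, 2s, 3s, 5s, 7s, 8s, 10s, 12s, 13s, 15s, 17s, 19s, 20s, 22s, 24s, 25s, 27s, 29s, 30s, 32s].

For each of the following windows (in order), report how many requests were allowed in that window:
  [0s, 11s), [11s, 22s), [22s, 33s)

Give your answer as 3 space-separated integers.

Processing requests:
  req#1 t=0s (window 0): ALLOW
  req#2 t=2s (window 0): ALLOW
  req#3 t=3s (window 0): ALLOW
  req#4 t=5s (window 0): ALLOW
  req#5 t=7s (window 0): DENY
  req#6 t=8s (window 0): DENY
  req#7 t=10s (window 0): DENY
  req#8 t=12s (window 1): ALLOW
  req#9 t=13s (window 1): ALLOW
  req#10 t=15s (window 1): ALLOW
  req#11 t=17s (window 1): ALLOW
  req#12 t=19s (window 1): DENY
  req#13 t=20s (window 1): DENY
  req#14 t=22s (window 2): ALLOW
  req#15 t=24s (window 2): ALLOW
  req#16 t=25s (window 2): ALLOW
  req#17 t=27s (window 2): ALLOW
  req#18 t=29s (window 2): DENY
  req#19 t=30s (window 2): DENY
  req#20 t=32s (window 2): DENY

Allowed counts by window: 4 4 4

Answer: 4 4 4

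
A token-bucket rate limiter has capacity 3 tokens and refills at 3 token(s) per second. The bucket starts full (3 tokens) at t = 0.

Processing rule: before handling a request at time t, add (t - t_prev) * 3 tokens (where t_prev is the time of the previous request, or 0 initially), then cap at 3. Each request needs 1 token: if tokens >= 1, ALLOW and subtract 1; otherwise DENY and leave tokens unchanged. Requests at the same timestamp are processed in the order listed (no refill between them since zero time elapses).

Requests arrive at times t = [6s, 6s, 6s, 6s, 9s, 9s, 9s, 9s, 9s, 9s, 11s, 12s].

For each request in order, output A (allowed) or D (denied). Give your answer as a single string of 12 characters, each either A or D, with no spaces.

Answer: AAADAAADDDAA

Derivation:
Simulating step by step:
  req#1 t=6s: ALLOW
  req#2 t=6s: ALLOW
  req#3 t=6s: ALLOW
  req#4 t=6s: DENY
  req#5 t=9s: ALLOW
  req#6 t=9s: ALLOW
  req#7 t=9s: ALLOW
  req#8 t=9s: DENY
  req#9 t=9s: DENY
  req#10 t=9s: DENY
  req#11 t=11s: ALLOW
  req#12 t=12s: ALLOW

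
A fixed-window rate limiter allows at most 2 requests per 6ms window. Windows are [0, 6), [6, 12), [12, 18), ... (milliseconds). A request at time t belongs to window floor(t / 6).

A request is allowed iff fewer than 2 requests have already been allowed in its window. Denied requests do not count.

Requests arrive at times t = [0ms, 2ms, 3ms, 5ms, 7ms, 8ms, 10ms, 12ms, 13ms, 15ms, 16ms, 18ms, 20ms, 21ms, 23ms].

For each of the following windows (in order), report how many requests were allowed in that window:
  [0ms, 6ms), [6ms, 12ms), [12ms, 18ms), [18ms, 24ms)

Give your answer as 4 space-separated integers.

Answer: 2 2 2 2

Derivation:
Processing requests:
  req#1 t=0ms (window 0): ALLOW
  req#2 t=2ms (window 0): ALLOW
  req#3 t=3ms (window 0): DENY
  req#4 t=5ms (window 0): DENY
  req#5 t=7ms (window 1): ALLOW
  req#6 t=8ms (window 1): ALLOW
  req#7 t=10ms (window 1): DENY
  req#8 t=12ms (window 2): ALLOW
  req#9 t=13ms (window 2): ALLOW
  req#10 t=15ms (window 2): DENY
  req#11 t=16ms (window 2): DENY
  req#12 t=18ms (window 3): ALLOW
  req#13 t=20ms (window 3): ALLOW
  req#14 t=21ms (window 3): DENY
  req#15 t=23ms (window 3): DENY

Allowed counts by window: 2 2 2 2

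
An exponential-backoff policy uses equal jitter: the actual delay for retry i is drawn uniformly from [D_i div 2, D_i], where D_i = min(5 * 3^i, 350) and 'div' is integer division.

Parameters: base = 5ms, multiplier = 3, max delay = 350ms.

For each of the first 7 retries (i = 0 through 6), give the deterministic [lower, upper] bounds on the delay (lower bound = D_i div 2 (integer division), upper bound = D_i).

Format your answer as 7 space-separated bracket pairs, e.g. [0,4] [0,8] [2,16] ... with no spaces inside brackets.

Computing bounds per retry:
  i=0: D_i=min(5*3^0,350)=5, bounds=[2,5]
  i=1: D_i=min(5*3^1,350)=15, bounds=[7,15]
  i=2: D_i=min(5*3^2,350)=45, bounds=[22,45]
  i=3: D_i=min(5*3^3,350)=135, bounds=[67,135]
  i=4: D_i=min(5*3^4,350)=350, bounds=[175,350]
  i=5: D_i=min(5*3^5,350)=350, bounds=[175,350]
  i=6: D_i=min(5*3^6,350)=350, bounds=[175,350]

Answer: [2,5] [7,15] [22,45] [67,135] [175,350] [175,350] [175,350]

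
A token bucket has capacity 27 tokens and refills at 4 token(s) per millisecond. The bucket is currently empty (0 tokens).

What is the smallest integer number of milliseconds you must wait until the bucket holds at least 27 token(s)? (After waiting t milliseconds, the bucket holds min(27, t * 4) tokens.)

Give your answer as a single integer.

Need t * 4 >= 27, so t >= 27/4.
Smallest integer t = ceil(27/4) = 7.

Answer: 7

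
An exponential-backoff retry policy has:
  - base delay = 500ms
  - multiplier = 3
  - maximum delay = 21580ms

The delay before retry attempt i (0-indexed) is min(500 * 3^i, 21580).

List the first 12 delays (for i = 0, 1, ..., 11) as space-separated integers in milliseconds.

Answer: 500 1500 4500 13500 21580 21580 21580 21580 21580 21580 21580 21580

Derivation:
Computing each delay:
  i=0: min(500*3^0, 21580) = 500
  i=1: min(500*3^1, 21580) = 1500
  i=2: min(500*3^2, 21580) = 4500
  i=3: min(500*3^3, 21580) = 13500
  i=4: min(500*3^4, 21580) = 21580
  i=5: min(500*3^5, 21580) = 21580
  i=6: min(500*3^6, 21580) = 21580
  i=7: min(500*3^7, 21580) = 21580
  i=8: min(500*3^8, 21580) = 21580
  i=9: min(500*3^9, 21580) = 21580
  i=10: min(500*3^10, 21580) = 21580
  i=11: min(500*3^11, 21580) = 21580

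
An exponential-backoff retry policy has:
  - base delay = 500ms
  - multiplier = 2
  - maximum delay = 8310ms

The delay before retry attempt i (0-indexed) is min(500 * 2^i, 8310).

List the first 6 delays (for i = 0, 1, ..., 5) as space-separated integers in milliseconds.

Answer: 500 1000 2000 4000 8000 8310

Derivation:
Computing each delay:
  i=0: min(500*2^0, 8310) = 500
  i=1: min(500*2^1, 8310) = 1000
  i=2: min(500*2^2, 8310) = 2000
  i=3: min(500*2^3, 8310) = 4000
  i=4: min(500*2^4, 8310) = 8000
  i=5: min(500*2^5, 8310) = 8310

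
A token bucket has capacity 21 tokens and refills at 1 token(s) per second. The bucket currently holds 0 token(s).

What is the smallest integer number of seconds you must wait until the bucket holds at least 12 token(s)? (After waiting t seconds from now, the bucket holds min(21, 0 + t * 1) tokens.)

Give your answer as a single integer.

Need 0 + t * 1 >= 12, so t >= 12/1.
Smallest integer t = ceil(12/1) = 12.

Answer: 12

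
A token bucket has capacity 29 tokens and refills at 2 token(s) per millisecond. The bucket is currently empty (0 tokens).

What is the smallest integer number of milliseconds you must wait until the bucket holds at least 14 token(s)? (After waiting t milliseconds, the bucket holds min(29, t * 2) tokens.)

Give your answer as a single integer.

Answer: 7

Derivation:
Need t * 2 >= 14, so t >= 14/2.
Smallest integer t = ceil(14/2) = 7.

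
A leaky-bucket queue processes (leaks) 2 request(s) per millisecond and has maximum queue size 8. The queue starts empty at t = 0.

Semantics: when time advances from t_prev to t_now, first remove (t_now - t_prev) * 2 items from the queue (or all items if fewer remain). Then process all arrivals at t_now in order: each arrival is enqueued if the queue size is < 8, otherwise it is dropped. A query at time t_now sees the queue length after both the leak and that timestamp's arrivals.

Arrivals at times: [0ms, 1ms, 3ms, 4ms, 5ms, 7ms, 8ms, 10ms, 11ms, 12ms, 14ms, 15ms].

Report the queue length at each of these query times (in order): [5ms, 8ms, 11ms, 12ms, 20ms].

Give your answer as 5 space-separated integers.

Answer: 1 1 1 1 0

Derivation:
Queue lengths at query times:
  query t=5ms: backlog = 1
  query t=8ms: backlog = 1
  query t=11ms: backlog = 1
  query t=12ms: backlog = 1
  query t=20ms: backlog = 0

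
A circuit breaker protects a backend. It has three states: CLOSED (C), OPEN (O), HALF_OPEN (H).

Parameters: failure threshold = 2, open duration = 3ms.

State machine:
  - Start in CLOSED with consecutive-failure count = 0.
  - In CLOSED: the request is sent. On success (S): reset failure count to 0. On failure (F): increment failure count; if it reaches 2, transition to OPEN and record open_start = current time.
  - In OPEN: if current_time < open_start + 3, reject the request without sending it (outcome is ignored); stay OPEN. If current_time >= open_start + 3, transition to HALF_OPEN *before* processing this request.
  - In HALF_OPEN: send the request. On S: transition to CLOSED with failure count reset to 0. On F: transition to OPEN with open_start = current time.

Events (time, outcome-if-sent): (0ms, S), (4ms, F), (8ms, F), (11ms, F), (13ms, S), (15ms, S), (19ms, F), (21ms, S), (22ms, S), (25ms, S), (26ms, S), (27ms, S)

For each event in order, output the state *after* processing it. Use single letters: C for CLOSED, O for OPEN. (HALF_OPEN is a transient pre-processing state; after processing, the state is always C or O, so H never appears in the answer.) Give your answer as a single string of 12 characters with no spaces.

State after each event:
  event#1 t=0ms outcome=S: state=CLOSED
  event#2 t=4ms outcome=F: state=CLOSED
  event#3 t=8ms outcome=F: state=OPEN
  event#4 t=11ms outcome=F: state=OPEN
  event#5 t=13ms outcome=S: state=OPEN
  event#6 t=15ms outcome=S: state=CLOSED
  event#7 t=19ms outcome=F: state=CLOSED
  event#8 t=21ms outcome=S: state=CLOSED
  event#9 t=22ms outcome=S: state=CLOSED
  event#10 t=25ms outcome=S: state=CLOSED
  event#11 t=26ms outcome=S: state=CLOSED
  event#12 t=27ms outcome=S: state=CLOSED

Answer: CCOOOCCCCCCC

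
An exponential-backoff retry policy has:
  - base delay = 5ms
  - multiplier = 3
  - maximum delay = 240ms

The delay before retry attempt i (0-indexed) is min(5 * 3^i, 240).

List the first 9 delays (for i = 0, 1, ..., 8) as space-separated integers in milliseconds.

Answer: 5 15 45 135 240 240 240 240 240

Derivation:
Computing each delay:
  i=0: min(5*3^0, 240) = 5
  i=1: min(5*3^1, 240) = 15
  i=2: min(5*3^2, 240) = 45
  i=3: min(5*3^3, 240) = 135
  i=4: min(5*3^4, 240) = 240
  i=5: min(5*3^5, 240) = 240
  i=6: min(5*3^6, 240) = 240
  i=7: min(5*3^7, 240) = 240
  i=8: min(5*3^8, 240) = 240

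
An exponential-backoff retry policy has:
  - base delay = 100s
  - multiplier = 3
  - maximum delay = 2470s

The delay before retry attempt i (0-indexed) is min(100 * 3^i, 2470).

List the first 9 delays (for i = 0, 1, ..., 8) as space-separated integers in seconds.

Answer: 100 300 900 2470 2470 2470 2470 2470 2470

Derivation:
Computing each delay:
  i=0: min(100*3^0, 2470) = 100
  i=1: min(100*3^1, 2470) = 300
  i=2: min(100*3^2, 2470) = 900
  i=3: min(100*3^3, 2470) = 2470
  i=4: min(100*3^4, 2470) = 2470
  i=5: min(100*3^5, 2470) = 2470
  i=6: min(100*3^6, 2470) = 2470
  i=7: min(100*3^7, 2470) = 2470
  i=8: min(100*3^8, 2470) = 2470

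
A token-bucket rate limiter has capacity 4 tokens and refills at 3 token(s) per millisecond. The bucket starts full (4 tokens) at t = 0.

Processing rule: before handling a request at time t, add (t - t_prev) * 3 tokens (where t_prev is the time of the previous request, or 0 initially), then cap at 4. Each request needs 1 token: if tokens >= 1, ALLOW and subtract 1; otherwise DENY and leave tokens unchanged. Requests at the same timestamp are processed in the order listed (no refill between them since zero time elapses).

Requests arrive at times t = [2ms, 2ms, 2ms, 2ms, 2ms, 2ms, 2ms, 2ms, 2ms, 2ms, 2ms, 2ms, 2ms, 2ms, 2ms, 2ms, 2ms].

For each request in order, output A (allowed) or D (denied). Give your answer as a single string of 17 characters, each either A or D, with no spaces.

Simulating step by step:
  req#1 t=2ms: ALLOW
  req#2 t=2ms: ALLOW
  req#3 t=2ms: ALLOW
  req#4 t=2ms: ALLOW
  req#5 t=2ms: DENY
  req#6 t=2ms: DENY
  req#7 t=2ms: DENY
  req#8 t=2ms: DENY
  req#9 t=2ms: DENY
  req#10 t=2ms: DENY
  req#11 t=2ms: DENY
  req#12 t=2ms: DENY
  req#13 t=2ms: DENY
  req#14 t=2ms: DENY
  req#15 t=2ms: DENY
  req#16 t=2ms: DENY
  req#17 t=2ms: DENY

Answer: AAAADDDDDDDDDDDDD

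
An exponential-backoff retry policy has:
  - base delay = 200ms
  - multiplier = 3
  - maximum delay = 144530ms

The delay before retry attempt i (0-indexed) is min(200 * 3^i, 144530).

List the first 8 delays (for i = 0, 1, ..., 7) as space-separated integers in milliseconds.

Answer: 200 600 1800 5400 16200 48600 144530 144530

Derivation:
Computing each delay:
  i=0: min(200*3^0, 144530) = 200
  i=1: min(200*3^1, 144530) = 600
  i=2: min(200*3^2, 144530) = 1800
  i=3: min(200*3^3, 144530) = 5400
  i=4: min(200*3^4, 144530) = 16200
  i=5: min(200*3^5, 144530) = 48600
  i=6: min(200*3^6, 144530) = 144530
  i=7: min(200*3^7, 144530) = 144530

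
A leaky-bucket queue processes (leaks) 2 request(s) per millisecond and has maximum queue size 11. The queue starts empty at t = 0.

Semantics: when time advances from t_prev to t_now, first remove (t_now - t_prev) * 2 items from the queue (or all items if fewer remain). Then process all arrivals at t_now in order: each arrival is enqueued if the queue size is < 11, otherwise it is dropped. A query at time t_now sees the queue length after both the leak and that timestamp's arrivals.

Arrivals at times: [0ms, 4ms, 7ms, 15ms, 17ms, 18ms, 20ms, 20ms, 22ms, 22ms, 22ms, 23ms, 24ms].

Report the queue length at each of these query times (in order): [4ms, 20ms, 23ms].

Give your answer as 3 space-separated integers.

Queue lengths at query times:
  query t=4ms: backlog = 1
  query t=20ms: backlog = 2
  query t=23ms: backlog = 2

Answer: 1 2 2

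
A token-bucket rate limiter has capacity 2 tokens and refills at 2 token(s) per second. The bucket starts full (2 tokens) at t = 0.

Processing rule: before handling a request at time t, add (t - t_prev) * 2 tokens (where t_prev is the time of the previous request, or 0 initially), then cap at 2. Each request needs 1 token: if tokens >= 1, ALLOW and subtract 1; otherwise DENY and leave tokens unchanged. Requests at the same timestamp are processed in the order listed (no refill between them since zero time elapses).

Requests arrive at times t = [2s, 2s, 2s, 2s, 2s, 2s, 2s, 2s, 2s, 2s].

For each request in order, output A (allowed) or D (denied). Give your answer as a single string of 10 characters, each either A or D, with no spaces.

Answer: AADDDDDDDD

Derivation:
Simulating step by step:
  req#1 t=2s: ALLOW
  req#2 t=2s: ALLOW
  req#3 t=2s: DENY
  req#4 t=2s: DENY
  req#5 t=2s: DENY
  req#6 t=2s: DENY
  req#7 t=2s: DENY
  req#8 t=2s: DENY
  req#9 t=2s: DENY
  req#10 t=2s: DENY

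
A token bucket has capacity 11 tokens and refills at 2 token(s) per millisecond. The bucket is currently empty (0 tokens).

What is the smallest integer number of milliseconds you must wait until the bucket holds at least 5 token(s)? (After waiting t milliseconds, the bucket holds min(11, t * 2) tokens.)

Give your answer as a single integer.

Answer: 3

Derivation:
Need t * 2 >= 5, so t >= 5/2.
Smallest integer t = ceil(5/2) = 3.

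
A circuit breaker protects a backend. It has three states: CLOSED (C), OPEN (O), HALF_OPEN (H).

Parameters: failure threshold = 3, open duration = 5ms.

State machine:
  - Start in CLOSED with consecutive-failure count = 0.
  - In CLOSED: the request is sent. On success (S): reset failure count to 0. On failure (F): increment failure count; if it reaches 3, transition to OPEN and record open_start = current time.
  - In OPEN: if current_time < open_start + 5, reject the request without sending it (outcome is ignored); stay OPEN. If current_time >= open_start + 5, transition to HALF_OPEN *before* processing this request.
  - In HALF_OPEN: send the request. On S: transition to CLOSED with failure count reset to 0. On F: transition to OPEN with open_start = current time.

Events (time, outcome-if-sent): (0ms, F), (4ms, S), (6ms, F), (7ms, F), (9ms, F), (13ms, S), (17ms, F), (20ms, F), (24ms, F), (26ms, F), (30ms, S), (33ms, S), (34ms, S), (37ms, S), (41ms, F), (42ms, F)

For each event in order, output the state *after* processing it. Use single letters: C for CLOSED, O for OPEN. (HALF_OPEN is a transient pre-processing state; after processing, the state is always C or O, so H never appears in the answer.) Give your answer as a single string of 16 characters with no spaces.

State after each event:
  event#1 t=0ms outcome=F: state=CLOSED
  event#2 t=4ms outcome=S: state=CLOSED
  event#3 t=6ms outcome=F: state=CLOSED
  event#4 t=7ms outcome=F: state=CLOSED
  event#5 t=9ms outcome=F: state=OPEN
  event#6 t=13ms outcome=S: state=OPEN
  event#7 t=17ms outcome=F: state=OPEN
  event#8 t=20ms outcome=F: state=OPEN
  event#9 t=24ms outcome=F: state=OPEN
  event#10 t=26ms outcome=F: state=OPEN
  event#11 t=30ms outcome=S: state=CLOSED
  event#12 t=33ms outcome=S: state=CLOSED
  event#13 t=34ms outcome=S: state=CLOSED
  event#14 t=37ms outcome=S: state=CLOSED
  event#15 t=41ms outcome=F: state=CLOSED
  event#16 t=42ms outcome=F: state=CLOSED

Answer: CCCCOOOOOOCCCCCC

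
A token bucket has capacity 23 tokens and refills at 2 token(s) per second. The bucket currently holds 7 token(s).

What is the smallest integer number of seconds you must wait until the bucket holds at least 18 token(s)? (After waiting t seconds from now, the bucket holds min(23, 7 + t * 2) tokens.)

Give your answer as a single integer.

Need 7 + t * 2 >= 18, so t >= 11/2.
Smallest integer t = ceil(11/2) = 6.

Answer: 6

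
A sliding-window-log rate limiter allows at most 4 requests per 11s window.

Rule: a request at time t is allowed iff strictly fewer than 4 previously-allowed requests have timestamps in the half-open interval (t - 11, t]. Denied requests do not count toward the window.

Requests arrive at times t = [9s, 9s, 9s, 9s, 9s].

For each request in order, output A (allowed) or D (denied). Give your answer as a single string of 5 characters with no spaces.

Tracking allowed requests in the window:
  req#1 t=9s: ALLOW
  req#2 t=9s: ALLOW
  req#3 t=9s: ALLOW
  req#4 t=9s: ALLOW
  req#5 t=9s: DENY

Answer: AAAAD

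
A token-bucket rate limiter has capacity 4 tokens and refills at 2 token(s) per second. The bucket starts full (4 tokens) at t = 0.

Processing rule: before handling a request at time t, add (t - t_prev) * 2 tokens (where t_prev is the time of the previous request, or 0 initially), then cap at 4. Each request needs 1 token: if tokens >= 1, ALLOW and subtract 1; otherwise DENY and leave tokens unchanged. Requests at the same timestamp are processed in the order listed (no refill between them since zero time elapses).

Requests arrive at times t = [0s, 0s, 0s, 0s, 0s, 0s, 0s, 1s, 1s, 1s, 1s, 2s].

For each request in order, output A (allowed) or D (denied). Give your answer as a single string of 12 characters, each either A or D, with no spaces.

Answer: AAAADDDAADDA

Derivation:
Simulating step by step:
  req#1 t=0s: ALLOW
  req#2 t=0s: ALLOW
  req#3 t=0s: ALLOW
  req#4 t=0s: ALLOW
  req#5 t=0s: DENY
  req#6 t=0s: DENY
  req#7 t=0s: DENY
  req#8 t=1s: ALLOW
  req#9 t=1s: ALLOW
  req#10 t=1s: DENY
  req#11 t=1s: DENY
  req#12 t=2s: ALLOW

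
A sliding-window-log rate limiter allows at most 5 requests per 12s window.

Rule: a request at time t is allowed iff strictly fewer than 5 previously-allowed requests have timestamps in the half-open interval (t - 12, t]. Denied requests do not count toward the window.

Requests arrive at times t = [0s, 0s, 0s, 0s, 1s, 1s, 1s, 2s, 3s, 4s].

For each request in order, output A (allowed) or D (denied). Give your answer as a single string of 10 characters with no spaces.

Answer: AAAAADDDDD

Derivation:
Tracking allowed requests in the window:
  req#1 t=0s: ALLOW
  req#2 t=0s: ALLOW
  req#3 t=0s: ALLOW
  req#4 t=0s: ALLOW
  req#5 t=1s: ALLOW
  req#6 t=1s: DENY
  req#7 t=1s: DENY
  req#8 t=2s: DENY
  req#9 t=3s: DENY
  req#10 t=4s: DENY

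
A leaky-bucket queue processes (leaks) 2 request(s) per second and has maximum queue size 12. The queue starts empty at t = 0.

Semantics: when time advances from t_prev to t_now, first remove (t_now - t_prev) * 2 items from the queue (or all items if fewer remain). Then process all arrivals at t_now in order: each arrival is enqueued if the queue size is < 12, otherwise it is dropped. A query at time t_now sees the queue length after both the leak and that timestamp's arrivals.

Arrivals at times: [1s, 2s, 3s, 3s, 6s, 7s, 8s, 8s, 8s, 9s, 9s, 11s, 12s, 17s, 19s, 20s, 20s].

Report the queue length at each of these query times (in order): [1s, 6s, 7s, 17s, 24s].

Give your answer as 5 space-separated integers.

Queue lengths at query times:
  query t=1s: backlog = 1
  query t=6s: backlog = 1
  query t=7s: backlog = 1
  query t=17s: backlog = 1
  query t=24s: backlog = 0

Answer: 1 1 1 1 0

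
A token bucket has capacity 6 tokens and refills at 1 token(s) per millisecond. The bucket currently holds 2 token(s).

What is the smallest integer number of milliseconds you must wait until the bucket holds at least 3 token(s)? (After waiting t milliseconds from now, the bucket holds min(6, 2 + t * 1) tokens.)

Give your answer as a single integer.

Need 2 + t * 1 >= 3, so t >= 1/1.
Smallest integer t = ceil(1/1) = 1.

Answer: 1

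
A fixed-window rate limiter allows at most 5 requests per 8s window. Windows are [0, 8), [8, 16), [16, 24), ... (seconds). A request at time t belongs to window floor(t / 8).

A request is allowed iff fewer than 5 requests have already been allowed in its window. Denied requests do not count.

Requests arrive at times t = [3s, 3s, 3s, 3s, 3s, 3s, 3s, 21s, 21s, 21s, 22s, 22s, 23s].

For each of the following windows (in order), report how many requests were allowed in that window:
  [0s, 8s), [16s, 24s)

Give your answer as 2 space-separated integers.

Answer: 5 5

Derivation:
Processing requests:
  req#1 t=3s (window 0): ALLOW
  req#2 t=3s (window 0): ALLOW
  req#3 t=3s (window 0): ALLOW
  req#4 t=3s (window 0): ALLOW
  req#5 t=3s (window 0): ALLOW
  req#6 t=3s (window 0): DENY
  req#7 t=3s (window 0): DENY
  req#8 t=21s (window 2): ALLOW
  req#9 t=21s (window 2): ALLOW
  req#10 t=21s (window 2): ALLOW
  req#11 t=22s (window 2): ALLOW
  req#12 t=22s (window 2): ALLOW
  req#13 t=23s (window 2): DENY

Allowed counts by window: 5 5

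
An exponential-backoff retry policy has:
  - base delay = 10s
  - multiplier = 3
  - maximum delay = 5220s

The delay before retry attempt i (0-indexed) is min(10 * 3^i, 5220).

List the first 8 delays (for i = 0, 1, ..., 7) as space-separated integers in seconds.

Answer: 10 30 90 270 810 2430 5220 5220

Derivation:
Computing each delay:
  i=0: min(10*3^0, 5220) = 10
  i=1: min(10*3^1, 5220) = 30
  i=2: min(10*3^2, 5220) = 90
  i=3: min(10*3^3, 5220) = 270
  i=4: min(10*3^4, 5220) = 810
  i=5: min(10*3^5, 5220) = 2430
  i=6: min(10*3^6, 5220) = 5220
  i=7: min(10*3^7, 5220) = 5220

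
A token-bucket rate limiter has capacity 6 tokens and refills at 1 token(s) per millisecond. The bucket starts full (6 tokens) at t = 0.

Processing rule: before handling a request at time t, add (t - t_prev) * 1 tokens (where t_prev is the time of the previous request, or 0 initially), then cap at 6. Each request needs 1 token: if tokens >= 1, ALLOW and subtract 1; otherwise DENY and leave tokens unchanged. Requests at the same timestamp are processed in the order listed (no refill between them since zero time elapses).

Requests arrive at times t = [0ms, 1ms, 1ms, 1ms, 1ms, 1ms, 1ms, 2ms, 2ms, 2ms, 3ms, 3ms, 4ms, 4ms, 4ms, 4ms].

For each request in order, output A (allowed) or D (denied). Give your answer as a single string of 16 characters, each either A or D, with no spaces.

Answer: AAAAAAAADDADADDD

Derivation:
Simulating step by step:
  req#1 t=0ms: ALLOW
  req#2 t=1ms: ALLOW
  req#3 t=1ms: ALLOW
  req#4 t=1ms: ALLOW
  req#5 t=1ms: ALLOW
  req#6 t=1ms: ALLOW
  req#7 t=1ms: ALLOW
  req#8 t=2ms: ALLOW
  req#9 t=2ms: DENY
  req#10 t=2ms: DENY
  req#11 t=3ms: ALLOW
  req#12 t=3ms: DENY
  req#13 t=4ms: ALLOW
  req#14 t=4ms: DENY
  req#15 t=4ms: DENY
  req#16 t=4ms: DENY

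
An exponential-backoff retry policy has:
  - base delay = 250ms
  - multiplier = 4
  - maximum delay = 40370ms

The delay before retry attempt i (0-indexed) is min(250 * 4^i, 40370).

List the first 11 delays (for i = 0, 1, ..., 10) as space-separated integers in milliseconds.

Computing each delay:
  i=0: min(250*4^0, 40370) = 250
  i=1: min(250*4^1, 40370) = 1000
  i=2: min(250*4^2, 40370) = 4000
  i=3: min(250*4^3, 40370) = 16000
  i=4: min(250*4^4, 40370) = 40370
  i=5: min(250*4^5, 40370) = 40370
  i=6: min(250*4^6, 40370) = 40370
  i=7: min(250*4^7, 40370) = 40370
  i=8: min(250*4^8, 40370) = 40370
  i=9: min(250*4^9, 40370) = 40370
  i=10: min(250*4^10, 40370) = 40370

Answer: 250 1000 4000 16000 40370 40370 40370 40370 40370 40370 40370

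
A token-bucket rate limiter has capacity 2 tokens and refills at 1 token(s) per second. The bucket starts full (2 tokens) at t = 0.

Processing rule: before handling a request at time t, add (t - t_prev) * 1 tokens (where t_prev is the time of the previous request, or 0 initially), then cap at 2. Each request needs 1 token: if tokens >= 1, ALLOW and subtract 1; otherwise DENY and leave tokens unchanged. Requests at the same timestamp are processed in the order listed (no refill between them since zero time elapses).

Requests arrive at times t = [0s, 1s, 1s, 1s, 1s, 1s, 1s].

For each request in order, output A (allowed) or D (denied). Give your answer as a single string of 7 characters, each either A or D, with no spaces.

Simulating step by step:
  req#1 t=0s: ALLOW
  req#2 t=1s: ALLOW
  req#3 t=1s: ALLOW
  req#4 t=1s: DENY
  req#5 t=1s: DENY
  req#6 t=1s: DENY
  req#7 t=1s: DENY

Answer: AAADDDD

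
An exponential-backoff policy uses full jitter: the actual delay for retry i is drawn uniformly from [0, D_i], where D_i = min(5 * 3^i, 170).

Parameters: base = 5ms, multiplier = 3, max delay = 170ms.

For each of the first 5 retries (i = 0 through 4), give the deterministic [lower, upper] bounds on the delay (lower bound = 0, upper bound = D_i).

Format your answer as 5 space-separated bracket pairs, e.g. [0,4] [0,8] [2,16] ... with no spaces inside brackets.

Computing bounds per retry:
  i=0: D_i=min(5*3^0,170)=5, bounds=[0,5]
  i=1: D_i=min(5*3^1,170)=15, bounds=[0,15]
  i=2: D_i=min(5*3^2,170)=45, bounds=[0,45]
  i=3: D_i=min(5*3^3,170)=135, bounds=[0,135]
  i=4: D_i=min(5*3^4,170)=170, bounds=[0,170]

Answer: [0,5] [0,15] [0,45] [0,135] [0,170]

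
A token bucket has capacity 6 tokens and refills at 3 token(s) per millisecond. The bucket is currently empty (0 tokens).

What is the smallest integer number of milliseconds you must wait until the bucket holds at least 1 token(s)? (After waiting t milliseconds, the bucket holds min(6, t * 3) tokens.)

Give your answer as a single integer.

Answer: 1

Derivation:
Need t * 3 >= 1, so t >= 1/3.
Smallest integer t = ceil(1/3) = 1.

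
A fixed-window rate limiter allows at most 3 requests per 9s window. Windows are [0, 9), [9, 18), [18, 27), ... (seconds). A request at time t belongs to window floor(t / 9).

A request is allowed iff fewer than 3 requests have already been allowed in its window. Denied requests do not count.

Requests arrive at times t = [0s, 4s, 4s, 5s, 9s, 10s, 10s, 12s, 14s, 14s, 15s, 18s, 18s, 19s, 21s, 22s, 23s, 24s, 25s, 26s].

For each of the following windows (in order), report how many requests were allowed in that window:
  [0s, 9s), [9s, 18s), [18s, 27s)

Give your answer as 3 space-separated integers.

Answer: 3 3 3

Derivation:
Processing requests:
  req#1 t=0s (window 0): ALLOW
  req#2 t=4s (window 0): ALLOW
  req#3 t=4s (window 0): ALLOW
  req#4 t=5s (window 0): DENY
  req#5 t=9s (window 1): ALLOW
  req#6 t=10s (window 1): ALLOW
  req#7 t=10s (window 1): ALLOW
  req#8 t=12s (window 1): DENY
  req#9 t=14s (window 1): DENY
  req#10 t=14s (window 1): DENY
  req#11 t=15s (window 1): DENY
  req#12 t=18s (window 2): ALLOW
  req#13 t=18s (window 2): ALLOW
  req#14 t=19s (window 2): ALLOW
  req#15 t=21s (window 2): DENY
  req#16 t=22s (window 2): DENY
  req#17 t=23s (window 2): DENY
  req#18 t=24s (window 2): DENY
  req#19 t=25s (window 2): DENY
  req#20 t=26s (window 2): DENY

Allowed counts by window: 3 3 3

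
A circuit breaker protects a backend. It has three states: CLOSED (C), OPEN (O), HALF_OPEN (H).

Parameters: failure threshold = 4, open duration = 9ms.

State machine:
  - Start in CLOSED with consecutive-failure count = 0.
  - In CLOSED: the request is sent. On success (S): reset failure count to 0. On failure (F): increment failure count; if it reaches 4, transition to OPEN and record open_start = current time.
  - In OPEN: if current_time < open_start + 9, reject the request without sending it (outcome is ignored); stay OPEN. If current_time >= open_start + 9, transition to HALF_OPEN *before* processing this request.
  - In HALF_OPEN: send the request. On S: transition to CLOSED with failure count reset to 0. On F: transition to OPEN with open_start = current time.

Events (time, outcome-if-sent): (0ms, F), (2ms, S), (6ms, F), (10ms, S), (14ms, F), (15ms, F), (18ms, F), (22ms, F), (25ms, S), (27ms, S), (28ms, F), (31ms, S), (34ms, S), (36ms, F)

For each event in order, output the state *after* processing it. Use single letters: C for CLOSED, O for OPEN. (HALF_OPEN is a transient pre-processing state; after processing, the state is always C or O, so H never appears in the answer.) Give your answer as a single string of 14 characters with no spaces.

Answer: CCCCCCCOOOOCCC

Derivation:
State after each event:
  event#1 t=0ms outcome=F: state=CLOSED
  event#2 t=2ms outcome=S: state=CLOSED
  event#3 t=6ms outcome=F: state=CLOSED
  event#4 t=10ms outcome=S: state=CLOSED
  event#5 t=14ms outcome=F: state=CLOSED
  event#6 t=15ms outcome=F: state=CLOSED
  event#7 t=18ms outcome=F: state=CLOSED
  event#8 t=22ms outcome=F: state=OPEN
  event#9 t=25ms outcome=S: state=OPEN
  event#10 t=27ms outcome=S: state=OPEN
  event#11 t=28ms outcome=F: state=OPEN
  event#12 t=31ms outcome=S: state=CLOSED
  event#13 t=34ms outcome=S: state=CLOSED
  event#14 t=36ms outcome=F: state=CLOSED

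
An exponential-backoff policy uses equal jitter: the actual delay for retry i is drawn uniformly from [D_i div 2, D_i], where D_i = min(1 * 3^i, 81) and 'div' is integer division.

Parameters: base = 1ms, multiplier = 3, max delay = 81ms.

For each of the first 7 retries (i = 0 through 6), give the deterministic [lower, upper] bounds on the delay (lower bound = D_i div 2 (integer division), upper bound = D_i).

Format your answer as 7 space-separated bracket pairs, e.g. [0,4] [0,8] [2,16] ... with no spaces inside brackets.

Computing bounds per retry:
  i=0: D_i=min(1*3^0,81)=1, bounds=[0,1]
  i=1: D_i=min(1*3^1,81)=3, bounds=[1,3]
  i=2: D_i=min(1*3^2,81)=9, bounds=[4,9]
  i=3: D_i=min(1*3^3,81)=27, bounds=[13,27]
  i=4: D_i=min(1*3^4,81)=81, bounds=[40,81]
  i=5: D_i=min(1*3^5,81)=81, bounds=[40,81]
  i=6: D_i=min(1*3^6,81)=81, bounds=[40,81]

Answer: [0,1] [1,3] [4,9] [13,27] [40,81] [40,81] [40,81]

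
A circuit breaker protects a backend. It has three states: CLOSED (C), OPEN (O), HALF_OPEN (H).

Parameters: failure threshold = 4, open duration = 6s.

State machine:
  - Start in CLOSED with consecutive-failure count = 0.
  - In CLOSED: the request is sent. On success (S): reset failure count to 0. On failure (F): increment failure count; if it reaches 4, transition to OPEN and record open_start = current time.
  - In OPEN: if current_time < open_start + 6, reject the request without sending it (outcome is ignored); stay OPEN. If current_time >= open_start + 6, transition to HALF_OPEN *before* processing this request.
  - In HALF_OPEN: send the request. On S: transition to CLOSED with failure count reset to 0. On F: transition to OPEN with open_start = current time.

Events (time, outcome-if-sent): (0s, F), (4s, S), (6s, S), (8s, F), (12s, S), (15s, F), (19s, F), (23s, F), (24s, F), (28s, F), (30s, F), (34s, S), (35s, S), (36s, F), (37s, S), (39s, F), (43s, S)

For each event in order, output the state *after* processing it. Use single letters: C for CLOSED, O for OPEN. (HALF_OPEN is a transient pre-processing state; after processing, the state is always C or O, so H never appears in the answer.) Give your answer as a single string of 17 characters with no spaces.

State after each event:
  event#1 t=0s outcome=F: state=CLOSED
  event#2 t=4s outcome=S: state=CLOSED
  event#3 t=6s outcome=S: state=CLOSED
  event#4 t=8s outcome=F: state=CLOSED
  event#5 t=12s outcome=S: state=CLOSED
  event#6 t=15s outcome=F: state=CLOSED
  event#7 t=19s outcome=F: state=CLOSED
  event#8 t=23s outcome=F: state=CLOSED
  event#9 t=24s outcome=F: state=OPEN
  event#10 t=28s outcome=F: state=OPEN
  event#11 t=30s outcome=F: state=OPEN
  event#12 t=34s outcome=S: state=OPEN
  event#13 t=35s outcome=S: state=OPEN
  event#14 t=36s outcome=F: state=OPEN
  event#15 t=37s outcome=S: state=OPEN
  event#16 t=39s outcome=F: state=OPEN
  event#17 t=43s outcome=S: state=CLOSED

Answer: CCCCCCCCOOOOOOOOC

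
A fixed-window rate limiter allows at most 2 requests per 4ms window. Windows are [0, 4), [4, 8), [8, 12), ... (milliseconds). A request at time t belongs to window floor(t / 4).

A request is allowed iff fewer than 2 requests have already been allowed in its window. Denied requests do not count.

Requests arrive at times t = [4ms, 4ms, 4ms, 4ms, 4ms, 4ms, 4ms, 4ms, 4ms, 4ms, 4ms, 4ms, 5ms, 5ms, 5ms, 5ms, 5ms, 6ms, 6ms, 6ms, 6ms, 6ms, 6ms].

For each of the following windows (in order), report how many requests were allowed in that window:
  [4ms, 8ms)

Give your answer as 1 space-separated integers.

Answer: 2

Derivation:
Processing requests:
  req#1 t=4ms (window 1): ALLOW
  req#2 t=4ms (window 1): ALLOW
  req#3 t=4ms (window 1): DENY
  req#4 t=4ms (window 1): DENY
  req#5 t=4ms (window 1): DENY
  req#6 t=4ms (window 1): DENY
  req#7 t=4ms (window 1): DENY
  req#8 t=4ms (window 1): DENY
  req#9 t=4ms (window 1): DENY
  req#10 t=4ms (window 1): DENY
  req#11 t=4ms (window 1): DENY
  req#12 t=4ms (window 1): DENY
  req#13 t=5ms (window 1): DENY
  req#14 t=5ms (window 1): DENY
  req#15 t=5ms (window 1): DENY
  req#16 t=5ms (window 1): DENY
  req#17 t=5ms (window 1): DENY
  req#18 t=6ms (window 1): DENY
  req#19 t=6ms (window 1): DENY
  req#20 t=6ms (window 1): DENY
  req#21 t=6ms (window 1): DENY
  req#22 t=6ms (window 1): DENY
  req#23 t=6ms (window 1): DENY

Allowed counts by window: 2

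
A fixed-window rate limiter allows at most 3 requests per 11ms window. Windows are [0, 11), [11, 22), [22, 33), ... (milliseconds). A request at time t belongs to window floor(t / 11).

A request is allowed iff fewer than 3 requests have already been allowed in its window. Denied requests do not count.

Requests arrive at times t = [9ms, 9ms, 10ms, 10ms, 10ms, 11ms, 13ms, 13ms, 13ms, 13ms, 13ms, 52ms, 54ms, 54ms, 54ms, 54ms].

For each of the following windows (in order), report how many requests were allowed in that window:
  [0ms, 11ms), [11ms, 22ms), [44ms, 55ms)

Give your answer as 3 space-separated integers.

Answer: 3 3 3

Derivation:
Processing requests:
  req#1 t=9ms (window 0): ALLOW
  req#2 t=9ms (window 0): ALLOW
  req#3 t=10ms (window 0): ALLOW
  req#4 t=10ms (window 0): DENY
  req#5 t=10ms (window 0): DENY
  req#6 t=11ms (window 1): ALLOW
  req#7 t=13ms (window 1): ALLOW
  req#8 t=13ms (window 1): ALLOW
  req#9 t=13ms (window 1): DENY
  req#10 t=13ms (window 1): DENY
  req#11 t=13ms (window 1): DENY
  req#12 t=52ms (window 4): ALLOW
  req#13 t=54ms (window 4): ALLOW
  req#14 t=54ms (window 4): ALLOW
  req#15 t=54ms (window 4): DENY
  req#16 t=54ms (window 4): DENY

Allowed counts by window: 3 3 3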